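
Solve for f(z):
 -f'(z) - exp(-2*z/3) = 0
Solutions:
 f(z) = C1 + 3*exp(-2*z/3)/2


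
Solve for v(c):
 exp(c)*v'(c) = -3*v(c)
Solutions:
 v(c) = C1*exp(3*exp(-c))


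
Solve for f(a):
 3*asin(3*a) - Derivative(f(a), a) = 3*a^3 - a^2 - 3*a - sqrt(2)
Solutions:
 f(a) = C1 - 3*a^4/4 + a^3/3 + 3*a^2/2 + 3*a*asin(3*a) + sqrt(2)*a + sqrt(1 - 9*a^2)


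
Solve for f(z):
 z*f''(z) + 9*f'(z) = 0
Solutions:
 f(z) = C1 + C2/z^8


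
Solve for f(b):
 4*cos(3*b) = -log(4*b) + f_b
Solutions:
 f(b) = C1 + b*log(b) - b + 2*b*log(2) + 4*sin(3*b)/3


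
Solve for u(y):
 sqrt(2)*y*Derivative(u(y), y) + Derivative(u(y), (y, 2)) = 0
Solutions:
 u(y) = C1 + C2*erf(2^(3/4)*y/2)


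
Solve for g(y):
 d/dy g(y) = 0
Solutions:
 g(y) = C1


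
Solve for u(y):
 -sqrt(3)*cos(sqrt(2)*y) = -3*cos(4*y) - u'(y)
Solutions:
 u(y) = C1 - 3*sin(4*y)/4 + sqrt(6)*sin(sqrt(2)*y)/2


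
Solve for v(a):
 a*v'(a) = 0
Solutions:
 v(a) = C1


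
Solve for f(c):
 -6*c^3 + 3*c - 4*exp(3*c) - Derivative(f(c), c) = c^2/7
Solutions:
 f(c) = C1 - 3*c^4/2 - c^3/21 + 3*c^2/2 - 4*exp(3*c)/3


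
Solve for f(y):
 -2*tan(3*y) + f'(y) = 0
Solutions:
 f(y) = C1 - 2*log(cos(3*y))/3


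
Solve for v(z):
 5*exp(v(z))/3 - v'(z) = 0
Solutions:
 v(z) = log(-1/(C1 + 5*z)) + log(3)


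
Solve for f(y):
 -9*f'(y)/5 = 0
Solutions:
 f(y) = C1


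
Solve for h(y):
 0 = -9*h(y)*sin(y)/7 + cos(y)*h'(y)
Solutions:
 h(y) = C1/cos(y)^(9/7)


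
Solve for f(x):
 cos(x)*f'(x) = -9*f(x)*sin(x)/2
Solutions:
 f(x) = C1*cos(x)^(9/2)


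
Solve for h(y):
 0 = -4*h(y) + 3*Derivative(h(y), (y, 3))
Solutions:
 h(y) = C3*exp(6^(2/3)*y/3) + (C1*sin(2^(2/3)*3^(1/6)*y/2) + C2*cos(2^(2/3)*3^(1/6)*y/2))*exp(-6^(2/3)*y/6)


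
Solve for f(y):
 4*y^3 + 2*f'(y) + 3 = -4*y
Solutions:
 f(y) = C1 - y^4/2 - y^2 - 3*y/2


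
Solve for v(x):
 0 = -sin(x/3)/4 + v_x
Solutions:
 v(x) = C1 - 3*cos(x/3)/4


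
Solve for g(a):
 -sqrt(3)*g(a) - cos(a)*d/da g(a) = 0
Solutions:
 g(a) = C1*(sin(a) - 1)^(sqrt(3)/2)/(sin(a) + 1)^(sqrt(3)/2)


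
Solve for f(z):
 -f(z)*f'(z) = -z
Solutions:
 f(z) = -sqrt(C1 + z^2)
 f(z) = sqrt(C1 + z^2)


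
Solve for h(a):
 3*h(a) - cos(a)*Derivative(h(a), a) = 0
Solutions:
 h(a) = C1*(sin(a) + 1)^(3/2)/(sin(a) - 1)^(3/2)


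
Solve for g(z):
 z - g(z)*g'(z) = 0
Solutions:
 g(z) = -sqrt(C1 + z^2)
 g(z) = sqrt(C1 + z^2)


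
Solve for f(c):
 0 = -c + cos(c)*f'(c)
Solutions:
 f(c) = C1 + Integral(c/cos(c), c)


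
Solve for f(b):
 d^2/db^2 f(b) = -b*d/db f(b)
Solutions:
 f(b) = C1 + C2*erf(sqrt(2)*b/2)


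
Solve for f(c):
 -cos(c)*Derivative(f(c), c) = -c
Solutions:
 f(c) = C1 + Integral(c/cos(c), c)


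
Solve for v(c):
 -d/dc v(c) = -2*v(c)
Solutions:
 v(c) = C1*exp(2*c)


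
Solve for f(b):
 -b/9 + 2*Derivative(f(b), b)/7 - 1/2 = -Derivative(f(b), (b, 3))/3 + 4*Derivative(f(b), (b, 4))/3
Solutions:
 f(b) = C1 + C2*exp(b*(-7^(2/3)*(36*sqrt(1310) + 1303)^(1/3) - 7*7^(1/3)/(36*sqrt(1310) + 1303)^(1/3) + 14)/168)*sin(sqrt(3)*7^(1/3)*b*(-7^(1/3)*(36*sqrt(1310) + 1303)^(1/3) + 7/(36*sqrt(1310) + 1303)^(1/3))/168) + C3*exp(b*(-7^(2/3)*(36*sqrt(1310) + 1303)^(1/3) - 7*7^(1/3)/(36*sqrt(1310) + 1303)^(1/3) + 14)/168)*cos(sqrt(3)*7^(1/3)*b*(-7^(1/3)*(36*sqrt(1310) + 1303)^(1/3) + 7/(36*sqrt(1310) + 1303)^(1/3))/168) + C4*exp(b*(7*7^(1/3)/(36*sqrt(1310) + 1303)^(1/3) + 7 + 7^(2/3)*(36*sqrt(1310) + 1303)^(1/3))/84) + 7*b^2/36 + 7*b/4


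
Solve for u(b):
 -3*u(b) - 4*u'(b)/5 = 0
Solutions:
 u(b) = C1*exp(-15*b/4)


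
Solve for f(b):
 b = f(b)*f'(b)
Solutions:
 f(b) = -sqrt(C1 + b^2)
 f(b) = sqrt(C1 + b^2)


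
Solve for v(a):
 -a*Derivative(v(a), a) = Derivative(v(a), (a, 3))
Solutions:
 v(a) = C1 + Integral(C2*airyai(-a) + C3*airybi(-a), a)


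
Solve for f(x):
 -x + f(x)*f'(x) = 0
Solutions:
 f(x) = -sqrt(C1 + x^2)
 f(x) = sqrt(C1 + x^2)


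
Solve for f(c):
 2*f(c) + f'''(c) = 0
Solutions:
 f(c) = C3*exp(-2^(1/3)*c) + (C1*sin(2^(1/3)*sqrt(3)*c/2) + C2*cos(2^(1/3)*sqrt(3)*c/2))*exp(2^(1/3)*c/2)


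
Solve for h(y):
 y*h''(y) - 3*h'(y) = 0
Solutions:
 h(y) = C1 + C2*y^4


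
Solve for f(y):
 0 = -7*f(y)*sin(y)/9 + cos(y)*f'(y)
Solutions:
 f(y) = C1/cos(y)^(7/9)


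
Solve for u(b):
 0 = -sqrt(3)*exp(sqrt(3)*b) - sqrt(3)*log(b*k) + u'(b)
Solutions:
 u(b) = C1 + sqrt(3)*b*log(b*k) - sqrt(3)*b + exp(sqrt(3)*b)


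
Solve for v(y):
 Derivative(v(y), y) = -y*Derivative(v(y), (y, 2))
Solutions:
 v(y) = C1 + C2*log(y)


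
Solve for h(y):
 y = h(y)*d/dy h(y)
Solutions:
 h(y) = -sqrt(C1 + y^2)
 h(y) = sqrt(C1 + y^2)


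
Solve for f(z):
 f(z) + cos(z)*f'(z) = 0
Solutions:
 f(z) = C1*sqrt(sin(z) - 1)/sqrt(sin(z) + 1)


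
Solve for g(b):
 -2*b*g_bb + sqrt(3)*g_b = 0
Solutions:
 g(b) = C1 + C2*b^(sqrt(3)/2 + 1)


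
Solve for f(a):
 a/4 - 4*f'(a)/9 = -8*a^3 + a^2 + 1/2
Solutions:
 f(a) = C1 + 9*a^4/2 - 3*a^3/4 + 9*a^2/32 - 9*a/8


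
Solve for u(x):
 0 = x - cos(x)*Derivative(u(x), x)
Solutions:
 u(x) = C1 + Integral(x/cos(x), x)


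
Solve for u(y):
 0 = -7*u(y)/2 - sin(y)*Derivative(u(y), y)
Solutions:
 u(y) = C1*(cos(y) + 1)^(7/4)/(cos(y) - 1)^(7/4)


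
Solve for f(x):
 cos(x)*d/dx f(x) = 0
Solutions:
 f(x) = C1


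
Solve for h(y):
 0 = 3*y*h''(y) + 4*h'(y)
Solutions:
 h(y) = C1 + C2/y^(1/3)


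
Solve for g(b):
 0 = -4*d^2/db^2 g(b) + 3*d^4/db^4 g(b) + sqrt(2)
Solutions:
 g(b) = C1 + C2*b + C3*exp(-2*sqrt(3)*b/3) + C4*exp(2*sqrt(3)*b/3) + sqrt(2)*b^2/8


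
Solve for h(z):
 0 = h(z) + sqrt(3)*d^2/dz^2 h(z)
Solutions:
 h(z) = C1*sin(3^(3/4)*z/3) + C2*cos(3^(3/4)*z/3)


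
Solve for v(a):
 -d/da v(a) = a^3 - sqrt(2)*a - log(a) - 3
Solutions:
 v(a) = C1 - a^4/4 + sqrt(2)*a^2/2 + a*log(a) + 2*a


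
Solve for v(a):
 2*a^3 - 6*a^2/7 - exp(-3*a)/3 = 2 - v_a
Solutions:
 v(a) = C1 - a^4/2 + 2*a^3/7 + 2*a - exp(-3*a)/9


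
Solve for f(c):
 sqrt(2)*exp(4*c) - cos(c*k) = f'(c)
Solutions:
 f(c) = C1 + sqrt(2)*exp(4*c)/4 - sin(c*k)/k


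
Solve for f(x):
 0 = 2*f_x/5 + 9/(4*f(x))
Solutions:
 f(x) = -sqrt(C1 - 45*x)/2
 f(x) = sqrt(C1 - 45*x)/2


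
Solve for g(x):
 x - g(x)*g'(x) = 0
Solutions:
 g(x) = -sqrt(C1 + x^2)
 g(x) = sqrt(C1 + x^2)


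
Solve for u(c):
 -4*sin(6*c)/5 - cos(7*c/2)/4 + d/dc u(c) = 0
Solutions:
 u(c) = C1 + sin(7*c/2)/14 - 2*cos(6*c)/15


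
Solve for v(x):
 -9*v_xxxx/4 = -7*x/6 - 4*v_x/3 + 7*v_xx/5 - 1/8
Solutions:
 v(x) = C1 + C2*exp(15^(1/3)*x*(-(225 + 13*sqrt(330))^(1/3) + 7*15^(1/3)/(225 + 13*sqrt(330))^(1/3))/45)*sin(3^(1/6)*5^(1/3)*x*(21*5^(1/3)/(225 + 13*sqrt(330))^(1/3) + 3^(2/3)*(225 + 13*sqrt(330))^(1/3))/45) + C3*exp(15^(1/3)*x*(-(225 + 13*sqrt(330))^(1/3) + 7*15^(1/3)/(225 + 13*sqrt(330))^(1/3))/45)*cos(3^(1/6)*5^(1/3)*x*(21*5^(1/3)/(225 + 13*sqrt(330))^(1/3) + 3^(2/3)*(225 + 13*sqrt(330))^(1/3))/45) + C4*exp(-2*15^(1/3)*x*(-(225 + 13*sqrt(330))^(1/3) + 7*15^(1/3)/(225 + 13*sqrt(330))^(1/3))/45) - 7*x^2/16 - 81*x/80


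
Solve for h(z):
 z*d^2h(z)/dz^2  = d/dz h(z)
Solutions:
 h(z) = C1 + C2*z^2


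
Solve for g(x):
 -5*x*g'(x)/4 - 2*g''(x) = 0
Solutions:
 g(x) = C1 + C2*erf(sqrt(5)*x/4)


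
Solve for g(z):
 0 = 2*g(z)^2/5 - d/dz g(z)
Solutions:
 g(z) = -5/(C1 + 2*z)


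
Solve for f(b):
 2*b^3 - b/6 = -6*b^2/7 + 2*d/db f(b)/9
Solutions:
 f(b) = C1 + 9*b^4/4 + 9*b^3/7 - 3*b^2/8


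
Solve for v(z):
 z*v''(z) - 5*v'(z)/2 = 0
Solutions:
 v(z) = C1 + C2*z^(7/2)


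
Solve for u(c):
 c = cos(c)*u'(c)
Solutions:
 u(c) = C1 + Integral(c/cos(c), c)


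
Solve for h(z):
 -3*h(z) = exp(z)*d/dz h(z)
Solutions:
 h(z) = C1*exp(3*exp(-z))


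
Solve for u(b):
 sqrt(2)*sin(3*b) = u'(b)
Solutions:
 u(b) = C1 - sqrt(2)*cos(3*b)/3


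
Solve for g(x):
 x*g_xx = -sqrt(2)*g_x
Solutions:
 g(x) = C1 + C2*x^(1 - sqrt(2))


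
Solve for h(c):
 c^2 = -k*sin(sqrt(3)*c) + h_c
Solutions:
 h(c) = C1 + c^3/3 - sqrt(3)*k*cos(sqrt(3)*c)/3


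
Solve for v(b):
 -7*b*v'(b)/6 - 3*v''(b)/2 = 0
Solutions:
 v(b) = C1 + C2*erf(sqrt(14)*b/6)


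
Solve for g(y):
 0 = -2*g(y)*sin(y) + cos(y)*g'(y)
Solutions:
 g(y) = C1/cos(y)^2


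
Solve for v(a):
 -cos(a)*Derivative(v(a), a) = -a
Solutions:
 v(a) = C1 + Integral(a/cos(a), a)


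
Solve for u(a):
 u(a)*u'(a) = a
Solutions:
 u(a) = -sqrt(C1 + a^2)
 u(a) = sqrt(C1 + a^2)


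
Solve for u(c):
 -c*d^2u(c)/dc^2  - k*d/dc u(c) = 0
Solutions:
 u(c) = C1 + c^(1 - re(k))*(C2*sin(log(c)*Abs(im(k))) + C3*cos(log(c)*im(k)))


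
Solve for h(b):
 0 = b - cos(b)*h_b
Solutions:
 h(b) = C1 + Integral(b/cos(b), b)


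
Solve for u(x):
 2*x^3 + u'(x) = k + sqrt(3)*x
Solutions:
 u(x) = C1 + k*x - x^4/2 + sqrt(3)*x^2/2


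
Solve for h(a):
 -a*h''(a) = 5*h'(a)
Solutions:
 h(a) = C1 + C2/a^4


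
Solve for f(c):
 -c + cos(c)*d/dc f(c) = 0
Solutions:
 f(c) = C1 + Integral(c/cos(c), c)


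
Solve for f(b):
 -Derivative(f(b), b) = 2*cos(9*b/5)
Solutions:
 f(b) = C1 - 10*sin(9*b/5)/9


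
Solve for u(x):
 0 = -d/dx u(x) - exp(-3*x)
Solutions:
 u(x) = C1 + exp(-3*x)/3


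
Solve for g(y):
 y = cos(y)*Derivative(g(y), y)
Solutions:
 g(y) = C1 + Integral(y/cos(y), y)


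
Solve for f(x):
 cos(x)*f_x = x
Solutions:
 f(x) = C1 + Integral(x/cos(x), x)


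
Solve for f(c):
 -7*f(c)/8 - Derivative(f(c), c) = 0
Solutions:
 f(c) = C1*exp(-7*c/8)


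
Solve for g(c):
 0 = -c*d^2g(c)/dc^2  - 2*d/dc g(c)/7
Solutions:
 g(c) = C1 + C2*c^(5/7)


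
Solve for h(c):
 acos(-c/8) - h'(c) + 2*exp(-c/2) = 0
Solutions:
 h(c) = C1 + c*acos(-c/8) + sqrt(64 - c^2) - 4*exp(-c/2)


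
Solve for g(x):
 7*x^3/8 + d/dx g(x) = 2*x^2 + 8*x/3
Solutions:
 g(x) = C1 - 7*x^4/32 + 2*x^3/3 + 4*x^2/3


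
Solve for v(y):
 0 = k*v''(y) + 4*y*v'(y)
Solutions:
 v(y) = C1 + C2*sqrt(k)*erf(sqrt(2)*y*sqrt(1/k))


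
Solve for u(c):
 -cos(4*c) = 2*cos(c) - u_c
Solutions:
 u(c) = C1 + 2*sin(c) + sin(4*c)/4


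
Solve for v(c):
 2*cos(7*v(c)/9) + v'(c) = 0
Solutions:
 2*c - 9*log(sin(7*v(c)/9) - 1)/14 + 9*log(sin(7*v(c)/9) + 1)/14 = C1


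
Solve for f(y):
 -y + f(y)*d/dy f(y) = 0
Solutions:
 f(y) = -sqrt(C1 + y^2)
 f(y) = sqrt(C1 + y^2)


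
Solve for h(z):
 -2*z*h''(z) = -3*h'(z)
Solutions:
 h(z) = C1 + C2*z^(5/2)


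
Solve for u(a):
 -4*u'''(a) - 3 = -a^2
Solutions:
 u(a) = C1 + C2*a + C3*a^2 + a^5/240 - a^3/8


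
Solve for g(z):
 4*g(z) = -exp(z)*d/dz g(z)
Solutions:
 g(z) = C1*exp(4*exp(-z))


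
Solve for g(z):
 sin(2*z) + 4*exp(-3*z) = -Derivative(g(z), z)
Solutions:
 g(z) = C1 + cos(2*z)/2 + 4*exp(-3*z)/3


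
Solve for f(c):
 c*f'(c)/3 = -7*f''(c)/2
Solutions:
 f(c) = C1 + C2*erf(sqrt(21)*c/21)


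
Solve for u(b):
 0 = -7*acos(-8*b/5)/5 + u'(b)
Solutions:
 u(b) = C1 + 7*b*acos(-8*b/5)/5 + 7*sqrt(25 - 64*b^2)/40


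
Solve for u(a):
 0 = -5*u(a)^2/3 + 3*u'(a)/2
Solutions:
 u(a) = -9/(C1 + 10*a)


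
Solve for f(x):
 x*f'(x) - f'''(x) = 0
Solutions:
 f(x) = C1 + Integral(C2*airyai(x) + C3*airybi(x), x)


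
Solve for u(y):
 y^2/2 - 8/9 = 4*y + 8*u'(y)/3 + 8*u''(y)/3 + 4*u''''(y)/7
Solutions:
 u(y) = C1 + C2*exp(-7^(1/3)*y*(-(9 + sqrt(137))^(1/3) + 2*7^(1/3)/(9 + sqrt(137))^(1/3))/6)*sin(sqrt(3)*7^(1/3)*y*(2*7^(1/3)/(9 + sqrt(137))^(1/3) + (9 + sqrt(137))^(1/3))/6) + C3*exp(-7^(1/3)*y*(-(9 + sqrt(137))^(1/3) + 2*7^(1/3)/(9 + sqrt(137))^(1/3))/6)*cos(sqrt(3)*7^(1/3)*y*(2*7^(1/3)/(9 + sqrt(137))^(1/3) + (9 + sqrt(137))^(1/3))/6) + C4*exp(7^(1/3)*y*(-(9 + sqrt(137))^(1/3) + 2*7^(1/3)/(9 + sqrt(137))^(1/3))/3) + y^3/16 - 15*y^2/16 + 37*y/24


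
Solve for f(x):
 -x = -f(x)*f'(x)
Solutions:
 f(x) = -sqrt(C1 + x^2)
 f(x) = sqrt(C1 + x^2)


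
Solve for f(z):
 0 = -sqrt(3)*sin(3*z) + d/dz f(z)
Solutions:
 f(z) = C1 - sqrt(3)*cos(3*z)/3


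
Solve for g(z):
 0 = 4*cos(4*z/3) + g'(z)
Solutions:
 g(z) = C1 - 3*sin(4*z/3)


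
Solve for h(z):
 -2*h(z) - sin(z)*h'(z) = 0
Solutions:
 h(z) = C1*(cos(z) + 1)/(cos(z) - 1)


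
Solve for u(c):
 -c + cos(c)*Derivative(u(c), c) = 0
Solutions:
 u(c) = C1 + Integral(c/cos(c), c)


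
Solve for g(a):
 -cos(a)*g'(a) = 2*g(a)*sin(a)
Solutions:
 g(a) = C1*cos(a)^2


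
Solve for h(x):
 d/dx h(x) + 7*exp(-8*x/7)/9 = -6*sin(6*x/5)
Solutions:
 h(x) = C1 + 5*cos(6*x/5) + 49*exp(-8*x/7)/72


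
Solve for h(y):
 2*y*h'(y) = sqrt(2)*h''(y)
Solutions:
 h(y) = C1 + C2*erfi(2^(3/4)*y/2)


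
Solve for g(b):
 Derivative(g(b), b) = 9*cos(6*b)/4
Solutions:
 g(b) = C1 + 3*sin(6*b)/8


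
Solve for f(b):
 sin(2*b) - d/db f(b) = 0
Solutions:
 f(b) = C1 - cos(2*b)/2


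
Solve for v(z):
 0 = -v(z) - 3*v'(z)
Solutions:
 v(z) = C1*exp(-z/3)


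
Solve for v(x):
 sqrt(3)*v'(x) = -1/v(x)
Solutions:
 v(x) = -sqrt(C1 - 6*sqrt(3)*x)/3
 v(x) = sqrt(C1 - 6*sqrt(3)*x)/3


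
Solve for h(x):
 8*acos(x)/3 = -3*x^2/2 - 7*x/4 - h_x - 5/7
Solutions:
 h(x) = C1 - x^3/2 - 7*x^2/8 - 8*x*acos(x)/3 - 5*x/7 + 8*sqrt(1 - x^2)/3


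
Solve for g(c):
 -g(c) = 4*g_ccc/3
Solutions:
 g(c) = C3*exp(-6^(1/3)*c/2) + (C1*sin(2^(1/3)*3^(5/6)*c/4) + C2*cos(2^(1/3)*3^(5/6)*c/4))*exp(6^(1/3)*c/4)


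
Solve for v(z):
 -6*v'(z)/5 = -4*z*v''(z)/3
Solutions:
 v(z) = C1 + C2*z^(19/10)


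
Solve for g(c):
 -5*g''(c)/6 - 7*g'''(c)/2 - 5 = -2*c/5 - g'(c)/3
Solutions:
 g(c) = C1 + C2*exp(c*(-5 + sqrt(193))/42) + C3*exp(-c*(5 + sqrt(193))/42) - 3*c^2/5 + 12*c


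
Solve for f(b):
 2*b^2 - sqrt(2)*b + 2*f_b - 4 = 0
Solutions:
 f(b) = C1 - b^3/3 + sqrt(2)*b^2/4 + 2*b


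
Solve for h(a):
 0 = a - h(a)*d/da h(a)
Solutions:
 h(a) = -sqrt(C1 + a^2)
 h(a) = sqrt(C1 + a^2)


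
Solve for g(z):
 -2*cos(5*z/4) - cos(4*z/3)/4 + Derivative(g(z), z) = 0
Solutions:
 g(z) = C1 + 8*sin(5*z/4)/5 + 3*sin(4*z/3)/16


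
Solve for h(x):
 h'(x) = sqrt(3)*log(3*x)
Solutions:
 h(x) = C1 + sqrt(3)*x*log(x) - sqrt(3)*x + sqrt(3)*x*log(3)


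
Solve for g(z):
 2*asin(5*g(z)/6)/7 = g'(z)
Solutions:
 Integral(1/asin(5*_y/6), (_y, g(z))) = C1 + 2*z/7


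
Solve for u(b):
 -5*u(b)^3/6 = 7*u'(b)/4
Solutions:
 u(b) = -sqrt(42)*sqrt(-1/(C1 - 10*b))/2
 u(b) = sqrt(42)*sqrt(-1/(C1 - 10*b))/2


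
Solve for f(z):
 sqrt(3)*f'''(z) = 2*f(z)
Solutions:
 f(z) = C3*exp(2^(1/3)*3^(5/6)*z/3) + (C1*sin(6^(1/3)*z/2) + C2*cos(6^(1/3)*z/2))*exp(-2^(1/3)*3^(5/6)*z/6)


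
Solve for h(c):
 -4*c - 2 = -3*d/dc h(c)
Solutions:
 h(c) = C1 + 2*c^2/3 + 2*c/3


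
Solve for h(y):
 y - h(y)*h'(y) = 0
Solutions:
 h(y) = -sqrt(C1 + y^2)
 h(y) = sqrt(C1 + y^2)


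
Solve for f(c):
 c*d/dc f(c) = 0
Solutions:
 f(c) = C1


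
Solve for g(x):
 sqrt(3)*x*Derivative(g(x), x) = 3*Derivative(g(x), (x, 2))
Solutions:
 g(x) = C1 + C2*erfi(sqrt(2)*3^(3/4)*x/6)


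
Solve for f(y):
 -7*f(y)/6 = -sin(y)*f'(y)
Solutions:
 f(y) = C1*(cos(y) - 1)^(7/12)/(cos(y) + 1)^(7/12)


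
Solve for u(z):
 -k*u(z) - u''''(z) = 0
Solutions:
 u(z) = C1*exp(-z*(-k)^(1/4)) + C2*exp(z*(-k)^(1/4)) + C3*exp(-I*z*(-k)^(1/4)) + C4*exp(I*z*(-k)^(1/4))


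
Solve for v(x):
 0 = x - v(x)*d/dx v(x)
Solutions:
 v(x) = -sqrt(C1 + x^2)
 v(x) = sqrt(C1 + x^2)


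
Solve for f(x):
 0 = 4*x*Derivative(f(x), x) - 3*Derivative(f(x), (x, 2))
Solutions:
 f(x) = C1 + C2*erfi(sqrt(6)*x/3)


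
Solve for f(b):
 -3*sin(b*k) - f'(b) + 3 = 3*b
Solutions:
 f(b) = C1 - 3*b^2/2 + 3*b + 3*cos(b*k)/k


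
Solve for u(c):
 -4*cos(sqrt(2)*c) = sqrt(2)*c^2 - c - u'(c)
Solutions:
 u(c) = C1 + sqrt(2)*c^3/3 - c^2/2 + 2*sqrt(2)*sin(sqrt(2)*c)


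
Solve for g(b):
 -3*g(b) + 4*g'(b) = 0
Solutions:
 g(b) = C1*exp(3*b/4)


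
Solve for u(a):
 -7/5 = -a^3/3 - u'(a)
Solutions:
 u(a) = C1 - a^4/12 + 7*a/5


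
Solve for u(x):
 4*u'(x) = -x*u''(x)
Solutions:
 u(x) = C1 + C2/x^3


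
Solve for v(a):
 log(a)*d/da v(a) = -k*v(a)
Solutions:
 v(a) = C1*exp(-k*li(a))


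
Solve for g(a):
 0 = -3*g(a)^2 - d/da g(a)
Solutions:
 g(a) = 1/(C1 + 3*a)


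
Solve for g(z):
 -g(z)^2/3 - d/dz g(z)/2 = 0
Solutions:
 g(z) = 3/(C1 + 2*z)


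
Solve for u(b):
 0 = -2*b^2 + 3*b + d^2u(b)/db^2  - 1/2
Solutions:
 u(b) = C1 + C2*b + b^4/6 - b^3/2 + b^2/4


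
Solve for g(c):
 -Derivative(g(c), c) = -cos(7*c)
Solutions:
 g(c) = C1 + sin(7*c)/7


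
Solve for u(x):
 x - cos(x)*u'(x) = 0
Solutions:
 u(x) = C1 + Integral(x/cos(x), x)


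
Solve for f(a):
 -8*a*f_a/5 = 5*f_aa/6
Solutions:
 f(a) = C1 + C2*erf(2*sqrt(6)*a/5)


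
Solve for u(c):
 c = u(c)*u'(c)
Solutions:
 u(c) = -sqrt(C1 + c^2)
 u(c) = sqrt(C1 + c^2)


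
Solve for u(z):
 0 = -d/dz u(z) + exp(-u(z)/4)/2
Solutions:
 u(z) = 4*log(C1 + z/8)


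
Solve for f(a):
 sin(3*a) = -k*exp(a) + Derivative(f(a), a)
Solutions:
 f(a) = C1 + k*exp(a) - cos(3*a)/3


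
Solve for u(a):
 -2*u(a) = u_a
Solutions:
 u(a) = C1*exp(-2*a)


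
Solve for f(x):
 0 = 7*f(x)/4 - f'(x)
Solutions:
 f(x) = C1*exp(7*x/4)


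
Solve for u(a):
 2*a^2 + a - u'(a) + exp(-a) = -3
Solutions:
 u(a) = C1 + 2*a^3/3 + a^2/2 + 3*a - exp(-a)


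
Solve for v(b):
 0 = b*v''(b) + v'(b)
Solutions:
 v(b) = C1 + C2*log(b)


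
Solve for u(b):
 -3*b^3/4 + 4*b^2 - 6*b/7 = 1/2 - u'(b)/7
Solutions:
 u(b) = C1 + 21*b^4/16 - 28*b^3/3 + 3*b^2 + 7*b/2


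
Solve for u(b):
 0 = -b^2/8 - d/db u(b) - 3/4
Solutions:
 u(b) = C1 - b^3/24 - 3*b/4


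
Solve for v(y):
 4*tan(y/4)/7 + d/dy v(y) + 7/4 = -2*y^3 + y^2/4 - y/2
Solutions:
 v(y) = C1 - y^4/2 + y^3/12 - y^2/4 - 7*y/4 + 16*log(cos(y/4))/7


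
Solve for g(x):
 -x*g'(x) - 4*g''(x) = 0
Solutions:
 g(x) = C1 + C2*erf(sqrt(2)*x/4)


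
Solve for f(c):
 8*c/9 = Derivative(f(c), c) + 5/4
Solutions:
 f(c) = C1 + 4*c^2/9 - 5*c/4


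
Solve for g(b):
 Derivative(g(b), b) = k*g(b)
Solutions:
 g(b) = C1*exp(b*k)


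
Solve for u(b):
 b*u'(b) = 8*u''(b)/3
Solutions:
 u(b) = C1 + C2*erfi(sqrt(3)*b/4)


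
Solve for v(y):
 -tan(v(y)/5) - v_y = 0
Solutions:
 v(y) = -5*asin(C1*exp(-y/5)) + 5*pi
 v(y) = 5*asin(C1*exp(-y/5))


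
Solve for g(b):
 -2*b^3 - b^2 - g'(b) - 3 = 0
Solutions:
 g(b) = C1 - b^4/2 - b^3/3 - 3*b


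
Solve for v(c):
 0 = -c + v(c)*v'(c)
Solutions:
 v(c) = -sqrt(C1 + c^2)
 v(c) = sqrt(C1 + c^2)


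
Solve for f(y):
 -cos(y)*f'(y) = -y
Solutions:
 f(y) = C1 + Integral(y/cos(y), y)


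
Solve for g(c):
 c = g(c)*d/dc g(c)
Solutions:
 g(c) = -sqrt(C1 + c^2)
 g(c) = sqrt(C1 + c^2)


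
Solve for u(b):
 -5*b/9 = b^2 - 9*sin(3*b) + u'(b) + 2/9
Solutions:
 u(b) = C1 - b^3/3 - 5*b^2/18 - 2*b/9 - 3*cos(3*b)


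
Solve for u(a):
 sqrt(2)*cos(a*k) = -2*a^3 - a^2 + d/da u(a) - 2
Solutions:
 u(a) = C1 + a^4/2 + a^3/3 + 2*a + sqrt(2)*sin(a*k)/k


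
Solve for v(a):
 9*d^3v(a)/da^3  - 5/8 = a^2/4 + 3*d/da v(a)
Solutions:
 v(a) = C1 + C2*exp(-sqrt(3)*a/3) + C3*exp(sqrt(3)*a/3) - a^3/36 - 17*a/24


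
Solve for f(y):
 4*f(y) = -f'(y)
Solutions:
 f(y) = C1*exp(-4*y)


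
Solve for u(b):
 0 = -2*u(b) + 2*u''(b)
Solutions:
 u(b) = C1*exp(-b) + C2*exp(b)


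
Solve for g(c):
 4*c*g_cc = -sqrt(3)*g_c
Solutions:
 g(c) = C1 + C2*c^(1 - sqrt(3)/4)


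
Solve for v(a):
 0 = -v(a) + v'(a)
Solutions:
 v(a) = C1*exp(a)


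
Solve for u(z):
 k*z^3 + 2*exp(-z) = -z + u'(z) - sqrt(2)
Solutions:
 u(z) = C1 + k*z^4/4 + z^2/2 + sqrt(2)*z - 2*exp(-z)


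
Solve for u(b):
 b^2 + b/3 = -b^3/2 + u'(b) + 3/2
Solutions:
 u(b) = C1 + b^4/8 + b^3/3 + b^2/6 - 3*b/2


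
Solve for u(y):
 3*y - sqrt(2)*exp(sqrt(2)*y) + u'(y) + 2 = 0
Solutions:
 u(y) = C1 - 3*y^2/2 - 2*y + exp(sqrt(2)*y)


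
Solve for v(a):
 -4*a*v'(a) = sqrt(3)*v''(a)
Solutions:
 v(a) = C1 + C2*erf(sqrt(2)*3^(3/4)*a/3)


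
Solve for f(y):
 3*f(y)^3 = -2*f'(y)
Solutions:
 f(y) = -sqrt(-1/(C1 - 3*y))
 f(y) = sqrt(-1/(C1 - 3*y))


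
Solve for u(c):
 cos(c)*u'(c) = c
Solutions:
 u(c) = C1 + Integral(c/cos(c), c)


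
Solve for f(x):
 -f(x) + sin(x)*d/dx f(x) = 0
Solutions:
 f(x) = C1*sqrt(cos(x) - 1)/sqrt(cos(x) + 1)


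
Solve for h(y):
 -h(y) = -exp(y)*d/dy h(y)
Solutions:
 h(y) = C1*exp(-exp(-y))


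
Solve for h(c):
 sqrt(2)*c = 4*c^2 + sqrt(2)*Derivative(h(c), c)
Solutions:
 h(c) = C1 - 2*sqrt(2)*c^3/3 + c^2/2


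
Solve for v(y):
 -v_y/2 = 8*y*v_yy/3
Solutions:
 v(y) = C1 + C2*y^(13/16)


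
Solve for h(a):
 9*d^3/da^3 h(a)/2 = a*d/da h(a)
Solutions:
 h(a) = C1 + Integral(C2*airyai(6^(1/3)*a/3) + C3*airybi(6^(1/3)*a/3), a)


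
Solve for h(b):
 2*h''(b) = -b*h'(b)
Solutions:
 h(b) = C1 + C2*erf(b/2)


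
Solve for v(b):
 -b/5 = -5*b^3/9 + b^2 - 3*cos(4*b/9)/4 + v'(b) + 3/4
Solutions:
 v(b) = C1 + 5*b^4/36 - b^3/3 - b^2/10 - 3*b/4 + 27*sin(4*b/9)/16


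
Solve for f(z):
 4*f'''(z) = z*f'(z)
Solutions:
 f(z) = C1 + Integral(C2*airyai(2^(1/3)*z/2) + C3*airybi(2^(1/3)*z/2), z)


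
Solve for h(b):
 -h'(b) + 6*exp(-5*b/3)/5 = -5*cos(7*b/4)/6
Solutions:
 h(b) = C1 + 10*sin(7*b/4)/21 - 18*exp(-5*b/3)/25


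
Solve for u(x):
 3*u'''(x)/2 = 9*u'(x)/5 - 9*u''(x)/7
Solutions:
 u(x) = C1 + C2*exp(x*(-15 + sqrt(1695))/35) + C3*exp(-x*(15 + sqrt(1695))/35)


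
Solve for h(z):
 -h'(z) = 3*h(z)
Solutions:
 h(z) = C1*exp(-3*z)


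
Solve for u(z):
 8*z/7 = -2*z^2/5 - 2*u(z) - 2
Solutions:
 u(z) = -z^2/5 - 4*z/7 - 1


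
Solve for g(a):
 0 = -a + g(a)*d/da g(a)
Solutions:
 g(a) = -sqrt(C1 + a^2)
 g(a) = sqrt(C1 + a^2)


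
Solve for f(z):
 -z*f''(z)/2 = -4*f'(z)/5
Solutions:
 f(z) = C1 + C2*z^(13/5)


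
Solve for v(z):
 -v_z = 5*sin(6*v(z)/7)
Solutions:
 5*z + 7*log(cos(6*v(z)/7) - 1)/12 - 7*log(cos(6*v(z)/7) + 1)/12 = C1


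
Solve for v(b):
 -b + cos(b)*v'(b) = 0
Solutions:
 v(b) = C1 + Integral(b/cos(b), b)


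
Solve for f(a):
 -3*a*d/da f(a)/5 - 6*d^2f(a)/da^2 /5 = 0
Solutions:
 f(a) = C1 + C2*erf(a/2)


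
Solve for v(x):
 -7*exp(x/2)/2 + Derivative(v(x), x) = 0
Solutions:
 v(x) = C1 + 7*exp(x/2)


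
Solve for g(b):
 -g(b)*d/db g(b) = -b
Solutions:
 g(b) = -sqrt(C1 + b^2)
 g(b) = sqrt(C1 + b^2)


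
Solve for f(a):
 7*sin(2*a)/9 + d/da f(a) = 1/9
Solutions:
 f(a) = C1 + a/9 + 7*cos(2*a)/18


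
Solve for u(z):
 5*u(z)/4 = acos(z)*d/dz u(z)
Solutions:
 u(z) = C1*exp(5*Integral(1/acos(z), z)/4)


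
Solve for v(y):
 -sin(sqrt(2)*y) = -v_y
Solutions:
 v(y) = C1 - sqrt(2)*cos(sqrt(2)*y)/2


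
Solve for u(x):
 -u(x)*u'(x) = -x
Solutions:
 u(x) = -sqrt(C1 + x^2)
 u(x) = sqrt(C1 + x^2)


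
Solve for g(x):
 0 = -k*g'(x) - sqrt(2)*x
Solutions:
 g(x) = C1 - sqrt(2)*x^2/(2*k)


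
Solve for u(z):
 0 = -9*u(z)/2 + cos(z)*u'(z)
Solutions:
 u(z) = C1*(sin(z) + 1)^(1/4)*(sin(z)^2 + 2*sin(z) + 1)/((sin(z) - 1)^(1/4)*(sin(z)^2 - 2*sin(z) + 1))


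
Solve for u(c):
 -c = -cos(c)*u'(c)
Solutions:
 u(c) = C1 + Integral(c/cos(c), c)


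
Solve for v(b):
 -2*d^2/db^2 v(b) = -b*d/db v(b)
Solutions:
 v(b) = C1 + C2*erfi(b/2)


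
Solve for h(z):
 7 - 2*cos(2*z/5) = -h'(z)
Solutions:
 h(z) = C1 - 7*z + 5*sin(2*z/5)


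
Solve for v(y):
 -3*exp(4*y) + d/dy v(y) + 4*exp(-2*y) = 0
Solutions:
 v(y) = C1 + 3*exp(4*y)/4 + 2*exp(-2*y)


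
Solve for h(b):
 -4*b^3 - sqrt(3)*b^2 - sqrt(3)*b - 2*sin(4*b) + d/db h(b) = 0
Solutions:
 h(b) = C1 + b^4 + sqrt(3)*b^3/3 + sqrt(3)*b^2/2 - cos(4*b)/2


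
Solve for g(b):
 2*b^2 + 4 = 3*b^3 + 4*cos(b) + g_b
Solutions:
 g(b) = C1 - 3*b^4/4 + 2*b^3/3 + 4*b - 4*sin(b)


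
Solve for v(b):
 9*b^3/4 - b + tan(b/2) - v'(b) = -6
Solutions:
 v(b) = C1 + 9*b^4/16 - b^2/2 + 6*b - 2*log(cos(b/2))


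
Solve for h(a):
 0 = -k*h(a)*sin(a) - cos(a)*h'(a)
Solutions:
 h(a) = C1*exp(k*log(cos(a)))


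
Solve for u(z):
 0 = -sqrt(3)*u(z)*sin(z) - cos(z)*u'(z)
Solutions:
 u(z) = C1*cos(z)^(sqrt(3))


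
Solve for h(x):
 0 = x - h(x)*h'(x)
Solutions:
 h(x) = -sqrt(C1 + x^2)
 h(x) = sqrt(C1 + x^2)


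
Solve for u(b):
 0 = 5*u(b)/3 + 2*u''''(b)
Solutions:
 u(b) = (C1*sin(10^(1/4)*3^(3/4)*b/6) + C2*cos(10^(1/4)*3^(3/4)*b/6))*exp(-10^(1/4)*3^(3/4)*b/6) + (C3*sin(10^(1/4)*3^(3/4)*b/6) + C4*cos(10^(1/4)*3^(3/4)*b/6))*exp(10^(1/4)*3^(3/4)*b/6)


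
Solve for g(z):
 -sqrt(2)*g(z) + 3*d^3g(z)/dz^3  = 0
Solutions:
 g(z) = C3*exp(2^(1/6)*3^(2/3)*z/3) + (C1*sin(6^(1/6)*z/2) + C2*cos(6^(1/6)*z/2))*exp(-2^(1/6)*3^(2/3)*z/6)


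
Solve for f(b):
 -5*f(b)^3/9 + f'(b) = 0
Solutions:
 f(b) = -3*sqrt(2)*sqrt(-1/(C1 + 5*b))/2
 f(b) = 3*sqrt(2)*sqrt(-1/(C1 + 5*b))/2


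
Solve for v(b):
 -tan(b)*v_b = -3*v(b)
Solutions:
 v(b) = C1*sin(b)^3


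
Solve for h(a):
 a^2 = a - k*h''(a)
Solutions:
 h(a) = C1 + C2*a - a^4/(12*k) + a^3/(6*k)


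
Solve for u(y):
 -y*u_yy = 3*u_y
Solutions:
 u(y) = C1 + C2/y^2


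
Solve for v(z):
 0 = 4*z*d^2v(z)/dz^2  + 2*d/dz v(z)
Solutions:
 v(z) = C1 + C2*sqrt(z)


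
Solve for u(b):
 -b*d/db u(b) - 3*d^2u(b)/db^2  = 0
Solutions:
 u(b) = C1 + C2*erf(sqrt(6)*b/6)


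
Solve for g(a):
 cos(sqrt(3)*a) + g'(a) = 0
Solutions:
 g(a) = C1 - sqrt(3)*sin(sqrt(3)*a)/3


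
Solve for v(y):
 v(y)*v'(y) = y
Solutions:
 v(y) = -sqrt(C1 + y^2)
 v(y) = sqrt(C1 + y^2)


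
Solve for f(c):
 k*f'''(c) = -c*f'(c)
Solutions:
 f(c) = C1 + Integral(C2*airyai(c*(-1/k)^(1/3)) + C3*airybi(c*(-1/k)^(1/3)), c)


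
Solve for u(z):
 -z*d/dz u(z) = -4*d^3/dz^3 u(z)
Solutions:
 u(z) = C1 + Integral(C2*airyai(2^(1/3)*z/2) + C3*airybi(2^(1/3)*z/2), z)


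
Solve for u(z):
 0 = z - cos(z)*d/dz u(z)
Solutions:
 u(z) = C1 + Integral(z/cos(z), z)


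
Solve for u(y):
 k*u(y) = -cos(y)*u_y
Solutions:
 u(y) = C1*exp(k*(log(sin(y) - 1) - log(sin(y) + 1))/2)


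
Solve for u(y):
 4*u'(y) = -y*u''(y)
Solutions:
 u(y) = C1 + C2/y^3


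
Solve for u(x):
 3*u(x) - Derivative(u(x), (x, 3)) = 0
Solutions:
 u(x) = C3*exp(3^(1/3)*x) + (C1*sin(3^(5/6)*x/2) + C2*cos(3^(5/6)*x/2))*exp(-3^(1/3)*x/2)


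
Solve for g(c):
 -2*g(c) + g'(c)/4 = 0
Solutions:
 g(c) = C1*exp(8*c)


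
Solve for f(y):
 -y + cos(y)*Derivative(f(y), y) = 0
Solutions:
 f(y) = C1 + Integral(y/cos(y), y)


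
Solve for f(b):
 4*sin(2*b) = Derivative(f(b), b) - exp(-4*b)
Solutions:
 f(b) = C1 - 2*cos(2*b) - exp(-4*b)/4


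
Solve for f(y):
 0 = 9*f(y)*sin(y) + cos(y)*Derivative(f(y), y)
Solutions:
 f(y) = C1*cos(y)^9


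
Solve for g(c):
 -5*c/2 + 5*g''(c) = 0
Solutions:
 g(c) = C1 + C2*c + c^3/12


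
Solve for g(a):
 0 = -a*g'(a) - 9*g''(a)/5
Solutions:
 g(a) = C1 + C2*erf(sqrt(10)*a/6)


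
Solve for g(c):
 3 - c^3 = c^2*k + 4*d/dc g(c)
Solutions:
 g(c) = C1 - c^4/16 - c^3*k/12 + 3*c/4


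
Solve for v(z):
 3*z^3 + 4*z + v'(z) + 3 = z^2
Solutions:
 v(z) = C1 - 3*z^4/4 + z^3/3 - 2*z^2 - 3*z


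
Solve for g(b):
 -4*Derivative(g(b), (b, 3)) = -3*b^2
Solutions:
 g(b) = C1 + C2*b + C3*b^2 + b^5/80


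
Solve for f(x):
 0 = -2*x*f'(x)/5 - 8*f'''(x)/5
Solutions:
 f(x) = C1 + Integral(C2*airyai(-2^(1/3)*x/2) + C3*airybi(-2^(1/3)*x/2), x)


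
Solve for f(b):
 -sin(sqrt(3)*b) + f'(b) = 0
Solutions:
 f(b) = C1 - sqrt(3)*cos(sqrt(3)*b)/3


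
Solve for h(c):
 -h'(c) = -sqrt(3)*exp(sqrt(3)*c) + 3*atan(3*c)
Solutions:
 h(c) = C1 - 3*c*atan(3*c) + exp(sqrt(3)*c) + log(9*c^2 + 1)/2


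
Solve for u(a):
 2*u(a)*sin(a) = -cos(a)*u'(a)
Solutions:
 u(a) = C1*cos(a)^2


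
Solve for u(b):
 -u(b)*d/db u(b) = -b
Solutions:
 u(b) = -sqrt(C1 + b^2)
 u(b) = sqrt(C1 + b^2)


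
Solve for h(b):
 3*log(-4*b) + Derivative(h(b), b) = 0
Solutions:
 h(b) = C1 - 3*b*log(-b) + 3*b*(1 - 2*log(2))


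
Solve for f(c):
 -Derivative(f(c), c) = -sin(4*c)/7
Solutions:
 f(c) = C1 - cos(4*c)/28


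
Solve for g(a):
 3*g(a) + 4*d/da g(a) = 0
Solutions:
 g(a) = C1*exp(-3*a/4)


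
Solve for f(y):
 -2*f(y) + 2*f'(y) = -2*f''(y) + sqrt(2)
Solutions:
 f(y) = C1*exp(y*(-1 + sqrt(5))/2) + C2*exp(-y*(1 + sqrt(5))/2) - sqrt(2)/2


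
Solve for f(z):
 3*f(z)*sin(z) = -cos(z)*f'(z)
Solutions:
 f(z) = C1*cos(z)^3


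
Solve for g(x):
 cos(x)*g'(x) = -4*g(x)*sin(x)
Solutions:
 g(x) = C1*cos(x)^4


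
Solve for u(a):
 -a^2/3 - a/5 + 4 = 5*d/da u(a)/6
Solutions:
 u(a) = C1 - 2*a^3/15 - 3*a^2/25 + 24*a/5


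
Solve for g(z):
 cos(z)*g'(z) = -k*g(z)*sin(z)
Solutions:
 g(z) = C1*exp(k*log(cos(z)))


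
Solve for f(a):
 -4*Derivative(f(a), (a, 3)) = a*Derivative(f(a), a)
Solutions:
 f(a) = C1 + Integral(C2*airyai(-2^(1/3)*a/2) + C3*airybi(-2^(1/3)*a/2), a)


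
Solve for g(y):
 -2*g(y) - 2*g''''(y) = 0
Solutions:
 g(y) = (C1*sin(sqrt(2)*y/2) + C2*cos(sqrt(2)*y/2))*exp(-sqrt(2)*y/2) + (C3*sin(sqrt(2)*y/2) + C4*cos(sqrt(2)*y/2))*exp(sqrt(2)*y/2)


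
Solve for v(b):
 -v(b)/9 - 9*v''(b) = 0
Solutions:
 v(b) = C1*sin(b/9) + C2*cos(b/9)


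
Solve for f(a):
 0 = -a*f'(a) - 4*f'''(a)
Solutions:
 f(a) = C1 + Integral(C2*airyai(-2^(1/3)*a/2) + C3*airybi(-2^(1/3)*a/2), a)


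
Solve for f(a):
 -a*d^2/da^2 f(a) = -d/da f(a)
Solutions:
 f(a) = C1 + C2*a^2


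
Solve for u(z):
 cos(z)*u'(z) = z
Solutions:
 u(z) = C1 + Integral(z/cos(z), z)


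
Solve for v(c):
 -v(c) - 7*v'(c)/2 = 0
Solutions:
 v(c) = C1*exp(-2*c/7)


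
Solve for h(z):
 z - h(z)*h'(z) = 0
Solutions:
 h(z) = -sqrt(C1 + z^2)
 h(z) = sqrt(C1 + z^2)


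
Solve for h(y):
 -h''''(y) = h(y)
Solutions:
 h(y) = (C1*sin(sqrt(2)*y/2) + C2*cos(sqrt(2)*y/2))*exp(-sqrt(2)*y/2) + (C3*sin(sqrt(2)*y/2) + C4*cos(sqrt(2)*y/2))*exp(sqrt(2)*y/2)


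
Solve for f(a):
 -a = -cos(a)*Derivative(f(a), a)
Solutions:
 f(a) = C1 + Integral(a/cos(a), a)


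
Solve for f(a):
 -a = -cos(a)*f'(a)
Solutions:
 f(a) = C1 + Integral(a/cos(a), a)


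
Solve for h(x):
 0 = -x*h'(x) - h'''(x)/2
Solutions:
 h(x) = C1 + Integral(C2*airyai(-2^(1/3)*x) + C3*airybi(-2^(1/3)*x), x)


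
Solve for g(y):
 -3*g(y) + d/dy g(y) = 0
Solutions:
 g(y) = C1*exp(3*y)


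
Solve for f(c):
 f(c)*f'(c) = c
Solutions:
 f(c) = -sqrt(C1 + c^2)
 f(c) = sqrt(C1 + c^2)


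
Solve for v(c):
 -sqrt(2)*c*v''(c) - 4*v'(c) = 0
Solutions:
 v(c) = C1 + C2*c^(1 - 2*sqrt(2))


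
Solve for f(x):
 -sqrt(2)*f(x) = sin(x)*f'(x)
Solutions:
 f(x) = C1*(cos(x) + 1)^(sqrt(2)/2)/(cos(x) - 1)^(sqrt(2)/2)


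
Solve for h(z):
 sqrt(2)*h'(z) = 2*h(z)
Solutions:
 h(z) = C1*exp(sqrt(2)*z)


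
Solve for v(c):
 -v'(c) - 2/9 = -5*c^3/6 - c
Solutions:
 v(c) = C1 + 5*c^4/24 + c^2/2 - 2*c/9


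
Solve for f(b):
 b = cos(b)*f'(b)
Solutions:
 f(b) = C1 + Integral(b/cos(b), b)


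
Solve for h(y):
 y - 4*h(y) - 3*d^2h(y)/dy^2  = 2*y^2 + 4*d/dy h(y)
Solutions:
 h(y) = -y^2/2 + 5*y/4 + (C1*sin(2*sqrt(2)*y/3) + C2*cos(2*sqrt(2)*y/3))*exp(-2*y/3) - 1/2


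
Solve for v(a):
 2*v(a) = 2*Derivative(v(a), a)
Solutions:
 v(a) = C1*exp(a)


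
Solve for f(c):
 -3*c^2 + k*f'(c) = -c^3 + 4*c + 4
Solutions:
 f(c) = C1 - c^4/(4*k) + c^3/k + 2*c^2/k + 4*c/k


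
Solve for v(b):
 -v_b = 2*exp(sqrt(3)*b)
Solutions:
 v(b) = C1 - 2*sqrt(3)*exp(sqrt(3)*b)/3


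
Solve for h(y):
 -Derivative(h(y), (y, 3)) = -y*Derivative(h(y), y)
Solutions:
 h(y) = C1 + Integral(C2*airyai(y) + C3*airybi(y), y)


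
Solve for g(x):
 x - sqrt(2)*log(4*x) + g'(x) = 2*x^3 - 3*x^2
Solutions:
 g(x) = C1 + x^4/2 - x^3 - x^2/2 + sqrt(2)*x*log(x) - sqrt(2)*x + 2*sqrt(2)*x*log(2)


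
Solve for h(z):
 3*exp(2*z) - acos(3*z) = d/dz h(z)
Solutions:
 h(z) = C1 - z*acos(3*z) + sqrt(1 - 9*z^2)/3 + 3*exp(2*z)/2


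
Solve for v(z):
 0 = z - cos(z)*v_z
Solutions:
 v(z) = C1 + Integral(z/cos(z), z)


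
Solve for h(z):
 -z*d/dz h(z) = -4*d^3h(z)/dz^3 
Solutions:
 h(z) = C1 + Integral(C2*airyai(2^(1/3)*z/2) + C3*airybi(2^(1/3)*z/2), z)


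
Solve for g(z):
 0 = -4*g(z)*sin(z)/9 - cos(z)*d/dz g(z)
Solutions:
 g(z) = C1*cos(z)^(4/9)


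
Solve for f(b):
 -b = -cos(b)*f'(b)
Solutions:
 f(b) = C1 + Integral(b/cos(b), b)


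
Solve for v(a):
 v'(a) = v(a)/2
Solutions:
 v(a) = C1*exp(a/2)


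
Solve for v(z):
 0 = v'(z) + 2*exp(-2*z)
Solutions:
 v(z) = C1 + exp(-2*z)


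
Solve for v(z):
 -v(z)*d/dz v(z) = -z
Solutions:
 v(z) = -sqrt(C1 + z^2)
 v(z) = sqrt(C1 + z^2)


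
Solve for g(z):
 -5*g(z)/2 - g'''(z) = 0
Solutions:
 g(z) = C3*exp(-2^(2/3)*5^(1/3)*z/2) + (C1*sin(2^(2/3)*sqrt(3)*5^(1/3)*z/4) + C2*cos(2^(2/3)*sqrt(3)*5^(1/3)*z/4))*exp(2^(2/3)*5^(1/3)*z/4)


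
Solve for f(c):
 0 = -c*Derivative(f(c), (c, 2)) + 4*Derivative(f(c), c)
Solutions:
 f(c) = C1 + C2*c^5


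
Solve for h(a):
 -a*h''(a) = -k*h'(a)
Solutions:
 h(a) = C1 + a^(re(k) + 1)*(C2*sin(log(a)*Abs(im(k))) + C3*cos(log(a)*im(k)))


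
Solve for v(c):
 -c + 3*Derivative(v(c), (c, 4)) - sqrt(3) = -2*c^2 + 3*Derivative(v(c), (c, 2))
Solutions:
 v(c) = C1 + C2*c + C3*exp(-c) + C4*exp(c) + c^4/18 - c^3/18 + c^2*(4 - sqrt(3))/6


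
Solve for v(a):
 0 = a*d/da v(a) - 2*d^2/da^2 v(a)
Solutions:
 v(a) = C1 + C2*erfi(a/2)


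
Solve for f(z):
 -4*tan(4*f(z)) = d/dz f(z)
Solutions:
 f(z) = -asin(C1*exp(-16*z))/4 + pi/4
 f(z) = asin(C1*exp(-16*z))/4


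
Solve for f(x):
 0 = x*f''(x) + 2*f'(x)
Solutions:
 f(x) = C1 + C2/x


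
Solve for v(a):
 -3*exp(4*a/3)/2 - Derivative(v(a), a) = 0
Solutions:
 v(a) = C1 - 9*exp(4*a/3)/8


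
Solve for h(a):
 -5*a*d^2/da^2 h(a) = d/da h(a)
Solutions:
 h(a) = C1 + C2*a^(4/5)


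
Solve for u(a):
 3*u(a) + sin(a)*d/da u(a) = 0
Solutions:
 u(a) = C1*(cos(a) + 1)^(3/2)/(cos(a) - 1)^(3/2)


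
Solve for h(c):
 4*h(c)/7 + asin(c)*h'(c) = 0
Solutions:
 h(c) = C1*exp(-4*Integral(1/asin(c), c)/7)


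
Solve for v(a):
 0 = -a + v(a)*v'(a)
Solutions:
 v(a) = -sqrt(C1 + a^2)
 v(a) = sqrt(C1 + a^2)


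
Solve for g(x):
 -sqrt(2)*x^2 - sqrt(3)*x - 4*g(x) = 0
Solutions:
 g(x) = x*(-sqrt(2)*x - sqrt(3))/4


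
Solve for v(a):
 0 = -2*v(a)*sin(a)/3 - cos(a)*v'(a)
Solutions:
 v(a) = C1*cos(a)^(2/3)


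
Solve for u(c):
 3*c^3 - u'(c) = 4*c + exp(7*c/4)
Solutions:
 u(c) = C1 + 3*c^4/4 - 2*c^2 - 4*exp(7*c/4)/7


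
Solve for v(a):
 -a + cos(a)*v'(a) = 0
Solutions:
 v(a) = C1 + Integral(a/cos(a), a)


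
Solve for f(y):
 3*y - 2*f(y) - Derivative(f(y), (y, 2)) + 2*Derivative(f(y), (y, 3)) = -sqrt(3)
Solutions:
 f(y) = C1*exp(y*(-(6*sqrt(330) + 109)^(1/3) - 1/(6*sqrt(330) + 109)^(1/3) + 2)/12)*sin(sqrt(3)*y*(-(6*sqrt(330) + 109)^(1/3) + (6*sqrt(330) + 109)^(-1/3))/12) + C2*exp(y*(-(6*sqrt(330) + 109)^(1/3) - 1/(6*sqrt(330) + 109)^(1/3) + 2)/12)*cos(sqrt(3)*y*(-(6*sqrt(330) + 109)^(1/3) + (6*sqrt(330) + 109)^(-1/3))/12) + C3*exp(y*((6*sqrt(330) + 109)^(-1/3) + 1 + (6*sqrt(330) + 109)^(1/3))/6) + 3*y/2 + sqrt(3)/2


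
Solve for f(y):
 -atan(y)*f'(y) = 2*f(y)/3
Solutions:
 f(y) = C1*exp(-2*Integral(1/atan(y), y)/3)


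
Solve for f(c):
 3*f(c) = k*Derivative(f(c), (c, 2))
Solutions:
 f(c) = C1*exp(-sqrt(3)*c*sqrt(1/k)) + C2*exp(sqrt(3)*c*sqrt(1/k))


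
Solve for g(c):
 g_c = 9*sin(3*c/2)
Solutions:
 g(c) = C1 - 6*cos(3*c/2)


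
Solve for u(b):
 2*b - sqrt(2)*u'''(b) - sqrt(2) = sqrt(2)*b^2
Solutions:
 u(b) = C1 + C2*b + C3*b^2 - b^5/60 + sqrt(2)*b^4/24 - b^3/6


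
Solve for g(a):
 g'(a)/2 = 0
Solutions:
 g(a) = C1


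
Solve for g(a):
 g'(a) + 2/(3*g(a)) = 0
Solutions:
 g(a) = -sqrt(C1 - 12*a)/3
 g(a) = sqrt(C1 - 12*a)/3


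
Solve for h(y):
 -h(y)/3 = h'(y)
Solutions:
 h(y) = C1*exp(-y/3)


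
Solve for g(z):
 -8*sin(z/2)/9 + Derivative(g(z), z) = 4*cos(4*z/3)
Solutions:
 g(z) = C1 + 3*sin(4*z/3) - 16*cos(z/2)/9


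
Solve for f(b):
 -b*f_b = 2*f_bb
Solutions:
 f(b) = C1 + C2*erf(b/2)


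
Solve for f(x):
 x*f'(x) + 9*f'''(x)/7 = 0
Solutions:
 f(x) = C1 + Integral(C2*airyai(-21^(1/3)*x/3) + C3*airybi(-21^(1/3)*x/3), x)


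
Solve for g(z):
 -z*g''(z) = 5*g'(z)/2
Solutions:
 g(z) = C1 + C2/z^(3/2)


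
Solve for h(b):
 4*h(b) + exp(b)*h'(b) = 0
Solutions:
 h(b) = C1*exp(4*exp(-b))


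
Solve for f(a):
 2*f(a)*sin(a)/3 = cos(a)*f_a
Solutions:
 f(a) = C1/cos(a)^(2/3)


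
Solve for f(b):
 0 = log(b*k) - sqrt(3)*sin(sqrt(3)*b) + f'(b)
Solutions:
 f(b) = C1 - b*log(b*k) + b - cos(sqrt(3)*b)


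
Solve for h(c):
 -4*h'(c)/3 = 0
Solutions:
 h(c) = C1


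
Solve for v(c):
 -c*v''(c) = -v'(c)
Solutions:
 v(c) = C1 + C2*c^2


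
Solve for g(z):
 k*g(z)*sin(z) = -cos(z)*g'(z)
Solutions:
 g(z) = C1*exp(k*log(cos(z)))


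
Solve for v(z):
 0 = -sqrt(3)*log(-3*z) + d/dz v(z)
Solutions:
 v(z) = C1 + sqrt(3)*z*log(-z) + sqrt(3)*z*(-1 + log(3))


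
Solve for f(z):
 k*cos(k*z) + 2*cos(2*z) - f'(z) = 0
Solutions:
 f(z) = C1 + sin(2*z) + sin(k*z)


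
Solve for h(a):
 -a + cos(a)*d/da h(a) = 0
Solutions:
 h(a) = C1 + Integral(a/cos(a), a)


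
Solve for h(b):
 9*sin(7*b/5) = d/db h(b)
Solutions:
 h(b) = C1 - 45*cos(7*b/5)/7


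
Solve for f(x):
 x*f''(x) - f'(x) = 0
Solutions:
 f(x) = C1 + C2*x^2


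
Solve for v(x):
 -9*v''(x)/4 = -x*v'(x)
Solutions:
 v(x) = C1 + C2*erfi(sqrt(2)*x/3)


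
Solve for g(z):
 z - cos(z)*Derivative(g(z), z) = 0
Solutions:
 g(z) = C1 + Integral(z/cos(z), z)


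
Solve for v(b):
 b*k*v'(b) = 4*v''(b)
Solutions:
 v(b) = Piecewise((-sqrt(2)*sqrt(pi)*C1*erf(sqrt(2)*b*sqrt(-k)/4)/sqrt(-k) - C2, (k > 0) | (k < 0)), (-C1*b - C2, True))


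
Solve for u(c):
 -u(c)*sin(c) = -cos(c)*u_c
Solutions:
 u(c) = C1/cos(c)


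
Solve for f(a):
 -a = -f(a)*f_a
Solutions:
 f(a) = -sqrt(C1 + a^2)
 f(a) = sqrt(C1 + a^2)


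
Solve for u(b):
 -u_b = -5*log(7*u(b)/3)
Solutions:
 Integral(1/(-log(_y) - log(7) + log(3)), (_y, u(b)))/5 = C1 - b


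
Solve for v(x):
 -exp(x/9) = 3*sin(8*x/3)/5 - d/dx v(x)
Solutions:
 v(x) = C1 + 9*exp(x/9) - 9*cos(8*x/3)/40


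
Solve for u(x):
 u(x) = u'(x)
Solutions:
 u(x) = C1*exp(x)


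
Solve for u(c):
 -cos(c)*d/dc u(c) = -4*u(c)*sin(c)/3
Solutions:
 u(c) = C1/cos(c)^(4/3)


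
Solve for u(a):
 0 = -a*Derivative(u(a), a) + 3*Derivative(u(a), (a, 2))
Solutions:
 u(a) = C1 + C2*erfi(sqrt(6)*a/6)


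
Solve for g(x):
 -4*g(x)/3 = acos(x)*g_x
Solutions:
 g(x) = C1*exp(-4*Integral(1/acos(x), x)/3)


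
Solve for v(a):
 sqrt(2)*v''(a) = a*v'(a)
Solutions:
 v(a) = C1 + C2*erfi(2^(1/4)*a/2)


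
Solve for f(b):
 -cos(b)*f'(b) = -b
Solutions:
 f(b) = C1 + Integral(b/cos(b), b)


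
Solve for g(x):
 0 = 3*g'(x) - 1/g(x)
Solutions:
 g(x) = -sqrt(C1 + 6*x)/3
 g(x) = sqrt(C1 + 6*x)/3


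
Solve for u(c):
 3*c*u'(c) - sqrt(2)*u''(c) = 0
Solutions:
 u(c) = C1 + C2*erfi(2^(1/4)*sqrt(3)*c/2)


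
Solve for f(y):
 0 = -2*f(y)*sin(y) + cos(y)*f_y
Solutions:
 f(y) = C1/cos(y)^2


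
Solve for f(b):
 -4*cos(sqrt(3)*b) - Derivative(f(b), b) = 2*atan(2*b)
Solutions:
 f(b) = C1 - 2*b*atan(2*b) + log(4*b^2 + 1)/2 - 4*sqrt(3)*sin(sqrt(3)*b)/3


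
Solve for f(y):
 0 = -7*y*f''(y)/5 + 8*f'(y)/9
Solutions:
 f(y) = C1 + C2*y^(103/63)
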